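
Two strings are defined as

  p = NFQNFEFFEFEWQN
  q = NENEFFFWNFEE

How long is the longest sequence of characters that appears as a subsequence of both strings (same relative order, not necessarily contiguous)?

Pick N at p[1]=q[1], N at p[4]=q[3], E at p[6]=q[4], F at p[7]=q[5], F at p[8]=q[6], F at p[10]=q[7], W at p[12]=q[8], N at p[14]=q[9]; all 8 characters appear in both, in order. dp[14][12] = 8 confirms this is the maximum.

8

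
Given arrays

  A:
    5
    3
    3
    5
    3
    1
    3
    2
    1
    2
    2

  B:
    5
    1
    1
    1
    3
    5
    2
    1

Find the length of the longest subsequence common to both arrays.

One common subsequence of length 5: 5 at A[1]=B[1], then 3 at A[3]=B[5], then 5 at A[4]=B[6], then 2 at A[8]=B[7], then 1 at A[9]=B[8]. Since dp[11][8] = 5, nothing longer is possible.

5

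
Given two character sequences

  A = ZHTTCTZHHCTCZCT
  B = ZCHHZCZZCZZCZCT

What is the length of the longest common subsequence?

9

Match Z at A[1]=B[1]; then H at A[2]=B[4]; then C at A[5]=B[6]; then Z at A[7]=B[8]; then C at A[10]=B[9]; then C at A[12]=B[12]; then Z at A[13]=B[13]; then C at A[14]=B[14]; then T at A[15]=B[15] — 9 characters in the same relative order in both. dp[15][15] = 9 confirms this is the maximum.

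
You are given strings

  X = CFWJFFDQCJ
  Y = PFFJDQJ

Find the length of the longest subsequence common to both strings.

Let dp[i][j] be the LCS length of the first i characters of X and the first j characters of Y. dp[i][j] = dp[i-1][j-1]+1 when the i-th and j-th characters match, else max(dp[i-1][j], dp[i][j-1]).
    ·  P  F  F  J  D  Q  J
 ·  0  0  0  0  0  0  0  0
 C  0  0  0  0  0  0  0  0
 F  0  0  1  1  1  1  1  1
 W  0  0  1  1  1  1  1  1
 J  0  0  1  1  2  2  2  2
 F  0  0  1  2  2  2  2  2
 F  0  0  1  2  2  2  2  2
 D  0  0  1  2  2  3  3  3
 Q  0  0  1  2  2  3  4  4
 C  0  0  1  2  2  3  4  4
 J  0  0  1  2  3  3  4  5
dp[10][7] = 5. One LCS (by backtracking along matches): FJDQJ.

5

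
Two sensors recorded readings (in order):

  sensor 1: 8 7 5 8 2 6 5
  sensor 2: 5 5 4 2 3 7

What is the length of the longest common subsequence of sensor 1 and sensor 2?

2

Pick 5 at sensor 1[3]=sensor 2[2], 2 at sensor 1[5]=sensor 2[4]; all 2 values appear in both, in order, and the DP table's final entry dp[7][6] is also 2, so no common subsequence is longer.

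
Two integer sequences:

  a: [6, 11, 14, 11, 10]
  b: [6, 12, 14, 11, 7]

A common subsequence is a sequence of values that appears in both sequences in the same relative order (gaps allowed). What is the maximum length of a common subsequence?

3

Let dp[i][j] be the LCS length of the first i values of a and the first j values of b. dp[i][j] = dp[i-1][j-1]+1 when the i-th and j-th values match, else max(dp[i-1][j], dp[i][j-1]).
    ·  6 12 14 11  7
 ·  0  0  0  0  0  0
 6  0  1  1  1  1  1
11  0  1  1  1  2  2
14  0  1  1  2  2  2
11  0  1  1  2  3  3
10  0  1  1  2  3  3
dp[5][5] = 3. One LCS (by backtracking along matches): 6, 14, 11.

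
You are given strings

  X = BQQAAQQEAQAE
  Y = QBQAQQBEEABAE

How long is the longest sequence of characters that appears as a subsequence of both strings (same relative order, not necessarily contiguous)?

9

Taking B at X[1]=Y[2] → Q at X[3]=Y[3] → A at X[5]=Y[4] → Q at X[6]=Y[5] → Q at X[7]=Y[6] → E at X[8]=Y[9] → A at X[9]=Y[10] → A at X[11]=Y[12] → E at X[12]=Y[13] gives a common subsequence of length 9, and the DP table's final entry dp[12][13] is also 9, so no common subsequence is longer.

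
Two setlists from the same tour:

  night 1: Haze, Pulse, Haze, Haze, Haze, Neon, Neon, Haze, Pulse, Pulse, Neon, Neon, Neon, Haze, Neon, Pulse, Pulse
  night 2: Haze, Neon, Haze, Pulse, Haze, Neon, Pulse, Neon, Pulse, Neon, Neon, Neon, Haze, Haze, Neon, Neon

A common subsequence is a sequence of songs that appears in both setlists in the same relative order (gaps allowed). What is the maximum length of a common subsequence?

11

Taking Haze [1,3] → Pulse [2,4] → Haze [5,5] → Neon [6,6] → Neon [7,8] → Pulse [10,9] → Neon [11,10] → Neon [12,11] → Neon [13,12] → Haze [14,14] → Neon [15,16] gives a common subsequence of length 11. Since dp[17][16] = 11, nothing longer is possible.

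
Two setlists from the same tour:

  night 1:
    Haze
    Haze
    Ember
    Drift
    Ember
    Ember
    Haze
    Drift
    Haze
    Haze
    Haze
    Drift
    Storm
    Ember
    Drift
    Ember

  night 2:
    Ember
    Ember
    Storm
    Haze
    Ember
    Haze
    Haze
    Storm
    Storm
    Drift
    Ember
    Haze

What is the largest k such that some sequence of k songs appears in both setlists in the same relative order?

Taking Ember (night 1 #3, night 2 #1), then Ember (night 1 #5, night 2 #2), then Ember (night 1 #6, night 2 #5), then Haze (night 1 #7, night 2 #6), then Haze (night 1 #9, night 2 #7), then Storm (night 1 #13, night 2 #9), then Drift (night 1 #15, night 2 #10), then Ember (night 1 #16, night 2 #11) gives a common subsequence of length 8, and the DP table's final entry dp[16][12] is also 8, so no common subsequence is longer.

8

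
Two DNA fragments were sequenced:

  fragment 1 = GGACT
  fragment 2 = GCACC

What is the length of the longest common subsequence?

3

Pick G (fragment 1 #1, fragment 2 #1) → A (fragment 1 #3, fragment 2 #3) → C (fragment 1 #4, fragment 2 #5); all 3 bases appear in both, in order. Since dp[5][5] = 3, nothing longer is possible.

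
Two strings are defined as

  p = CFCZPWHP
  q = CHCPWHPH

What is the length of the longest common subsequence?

One common subsequence of length 6: C at p[1]=q[1], then C at p[3]=q[3], then P at p[5]=q[4], then W at p[6]=q[5], then H at p[7]=q[6], then P at p[8]=q[7]. dp[8][8] = 6 confirms this is the maximum.

6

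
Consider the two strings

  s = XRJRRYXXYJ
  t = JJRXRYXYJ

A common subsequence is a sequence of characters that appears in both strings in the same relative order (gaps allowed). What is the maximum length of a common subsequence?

7

One common subsequence of length 7: J (s #3, t #2), then R (s #4, t #3), then R (s #5, t #5), then Y (s #6, t #6), then X (s #8, t #7), then Y (s #9, t #8), then J (s #10, t #9). Since dp[10][9] = 7, nothing longer is possible.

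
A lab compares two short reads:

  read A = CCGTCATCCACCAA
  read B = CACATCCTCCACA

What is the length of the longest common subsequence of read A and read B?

Pick C [1,1], C [2,3], T [4,5], C [5,7], T [7,8], C [8,9], C [9,10], A [10,11], C [12,12], A [14,13]; all 10 bases appear in both, in order, and the DP table's final entry dp[14][13] is also 10, so no common subsequence is longer.

10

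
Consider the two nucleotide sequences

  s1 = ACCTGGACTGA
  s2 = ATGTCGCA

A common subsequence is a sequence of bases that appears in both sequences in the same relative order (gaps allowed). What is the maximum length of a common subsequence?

6

Match A at s1[1]=s2[1]; then T at s1[4]=s2[2]; then G at s1[5]=s2[3]; then G at s1[6]=s2[6]; then C at s1[8]=s2[7]; then A at s1[11]=s2[8] — 6 bases in the same relative order in both, and the DP table's final entry dp[11][8] is also 6, so no common subsequence is longer.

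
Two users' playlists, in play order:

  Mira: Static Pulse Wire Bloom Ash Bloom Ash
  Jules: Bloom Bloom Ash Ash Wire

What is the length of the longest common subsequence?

3

One common subsequence of length 3: Bloom at Mira[4]=Jules[2], Ash at Mira[5]=Jules[3], Ash at Mira[7]=Jules[4]. The LCS DP gives dp[7][5] = 3, so this is optimal.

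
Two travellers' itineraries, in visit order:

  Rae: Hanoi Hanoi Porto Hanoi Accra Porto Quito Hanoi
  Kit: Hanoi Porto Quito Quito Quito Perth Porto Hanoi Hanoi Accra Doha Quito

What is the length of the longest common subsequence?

5

One common subsequence of length 5: Hanoi at Rae[1]=Kit[1] → Hanoi at Rae[2]=Kit[8] → Hanoi at Rae[4]=Kit[9] → Accra at Rae[5]=Kit[10] → Quito at Rae[7]=Kit[12]. Since dp[8][12] = 5, nothing longer is possible.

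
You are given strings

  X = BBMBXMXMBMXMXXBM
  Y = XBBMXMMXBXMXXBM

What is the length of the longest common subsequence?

Match B (X #1, Y #2); then B (X #2, Y #3); then M (X #3, Y #4); then X (X #5, Y #5); then M (X #6, Y #7); then X (X #7, Y #8); then B (X #9, Y #9); then X (X #11, Y #10); then M (X #12, Y #11); then X (X #13, Y #12); then X (X #14, Y #13); then B (X #15, Y #14); then M (X #16, Y #15) — 13 characters in the same relative order in both. dp[16][15] = 13 confirms this is the maximum.

13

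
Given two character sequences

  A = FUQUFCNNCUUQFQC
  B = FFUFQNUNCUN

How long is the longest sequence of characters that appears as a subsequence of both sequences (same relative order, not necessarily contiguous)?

7

One common subsequence of length 7: F at A[1]=B[2]; then U at A[2]=B[3]; then Q at A[3]=B[5]; then U at A[4]=B[7]; then N at A[8]=B[8]; then C at A[9]=B[9]; then U at A[10]=B[10]. Since dp[15][11] = 7, nothing longer is possible.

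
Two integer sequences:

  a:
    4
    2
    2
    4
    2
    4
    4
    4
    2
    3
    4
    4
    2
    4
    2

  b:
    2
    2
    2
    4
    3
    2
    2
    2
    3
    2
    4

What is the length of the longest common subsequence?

One common subsequence of length 8: 2 at a[2]=b[2] → 2 at a[3]=b[3] → 4 at a[4]=b[4] → 2 at a[5]=b[7] → 2 at a[9]=b[8] → 3 at a[10]=b[9] → 2 at a[13]=b[10] → 4 at a[14]=b[11]. dp[15][11] = 8 confirms this is the maximum.

8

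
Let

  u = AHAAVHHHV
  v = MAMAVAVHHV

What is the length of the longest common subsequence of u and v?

Match A [1,2], then A [3,4], then A [4,6], then V [5,7], then H [7,8], then H [8,9], then V [9,10] — 7 characters in the same relative order in both, and the DP table's final entry dp[9][10] is also 7, so no common subsequence is longer.

7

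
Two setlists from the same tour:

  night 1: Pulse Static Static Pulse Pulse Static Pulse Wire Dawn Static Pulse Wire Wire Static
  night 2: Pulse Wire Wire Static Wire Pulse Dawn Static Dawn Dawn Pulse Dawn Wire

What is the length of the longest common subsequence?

Pick Pulse at night 1[1]=night 2[1], then Static at night 1[2]=night 2[4], then Pulse at night 1[4]=night 2[6], then Static at night 1[6]=night 2[8], then Pulse at night 1[7]=night 2[11], then Dawn at night 1[9]=night 2[12], then Wire at night 1[13]=night 2[13]; all 7 songs appear in both, in order, and the DP table's final entry dp[14][13] is also 7, so no common subsequence is longer.

7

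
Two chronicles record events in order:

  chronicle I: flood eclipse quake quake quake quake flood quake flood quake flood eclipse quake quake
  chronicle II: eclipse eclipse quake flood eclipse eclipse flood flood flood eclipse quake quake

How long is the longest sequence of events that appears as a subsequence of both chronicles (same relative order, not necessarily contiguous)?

Pick flood [1,4], eclipse [2,6], flood [7,7], flood [9,8], flood [11,9], eclipse [12,10], quake [13,11], quake [14,12]; all 8 events appear in both, in order, and the DP table's final entry dp[14][12] is also 8, so no common subsequence is longer.

8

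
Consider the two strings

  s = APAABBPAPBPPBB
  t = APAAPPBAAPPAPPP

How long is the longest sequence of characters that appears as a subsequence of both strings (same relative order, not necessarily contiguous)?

Pick A (s #1, t #1) → P (s #2, t #2) → A (s #3, t #3) → A (s #4, t #4) → B (s #5, t #7) → P (s #7, t #11) → A (s #8, t #12) → P (s #9, t #13) → P (s #11, t #14) → P (s #12, t #15); all 10 characters appear in both, in order, and the DP table's final entry dp[14][15] is also 10, so no common subsequence is longer.

10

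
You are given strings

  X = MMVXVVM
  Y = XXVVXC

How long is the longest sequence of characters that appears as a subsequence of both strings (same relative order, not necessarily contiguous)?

3

Match X at X[4]=Y[2], then V at X[5]=Y[3], then V at X[6]=Y[4] — 3 characters in the same relative order in both, and the DP table's final entry dp[7][6] is also 3, so no common subsequence is longer.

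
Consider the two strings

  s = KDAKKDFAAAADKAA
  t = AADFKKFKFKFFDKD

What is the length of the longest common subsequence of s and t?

6

One common subsequence of length 6: K at s[1]=t[6], then K at s[4]=t[8], then K at s[5]=t[10], then F at s[7]=t[12], then D at s[12]=t[13], then K at s[13]=t[14]. dp[15][15] = 6 confirms this is the maximum.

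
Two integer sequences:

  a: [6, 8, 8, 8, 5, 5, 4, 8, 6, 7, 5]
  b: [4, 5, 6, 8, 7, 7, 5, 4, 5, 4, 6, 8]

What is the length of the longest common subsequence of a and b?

6

Pick 6 (a #1, b #3), 8 (a #2, b #4), 5 (a #5, b #7), 5 (a #6, b #9), 4 (a #7, b #10), 8 (a #8, b #12); all 6 values appear in both, in order. dp[11][12] = 6 confirms this is the maximum.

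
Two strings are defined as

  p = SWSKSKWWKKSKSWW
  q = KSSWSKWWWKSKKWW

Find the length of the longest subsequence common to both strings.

Match S [1,3] → W [2,4] → S [3,5] → K [4,6] → W [7,8] → W [8,9] → K [9,10] → K [10,12] → K [12,13] → W [14,14] → W [15,15] — 11 characters in the same relative order in both. Since dp[15][15] = 11, nothing longer is possible.

11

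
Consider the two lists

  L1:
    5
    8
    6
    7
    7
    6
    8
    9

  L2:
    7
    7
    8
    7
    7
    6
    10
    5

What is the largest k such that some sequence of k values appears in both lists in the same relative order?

4

Let dp[i][j] be the LCS length of the first i values of L1 and the first j values of L2. dp[i][j] = dp[i-1][j-1]+1 when the i-th and j-th values match, else max(dp[i-1][j], dp[i][j-1]).
    ·  7  7  8  7  7  6 10  5
 ·  0  0  0  0  0  0  0  0  0
 5  0  0  0  0  0  0  0  0  1
 8  0  0  0  1  1  1  1  1  1
 6  0  0  0  1  1  1  2  2  2
 7  0  1  1  1  2  2  2  2  2
 7  0  1  2  2  2  3  3  3  3
 6  0  1  2  2  2  3  4  4  4
 8  0  1  2  3  3  3  4  4  4
 9  0  1  2  3  3  3  4  4  4
dp[8][8] = 4. One LCS (by backtracking along matches): 8, 7, 7, 6.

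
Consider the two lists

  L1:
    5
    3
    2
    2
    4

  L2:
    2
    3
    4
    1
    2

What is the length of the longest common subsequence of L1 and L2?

Match 3 [2,2] → 2 [4,5] — 2 values in the same relative order in both. Since dp[5][5] = 2, nothing longer is possible.

2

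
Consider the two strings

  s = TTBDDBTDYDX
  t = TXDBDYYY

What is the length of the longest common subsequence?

5

Match T (s #1, t #1), D (s #5, t #3), B (s #6, t #4), D (s #8, t #5), Y (s #9, t #8) — 5 characters in the same relative order in both. The LCS DP gives dp[11][8] = 5, so this is optimal.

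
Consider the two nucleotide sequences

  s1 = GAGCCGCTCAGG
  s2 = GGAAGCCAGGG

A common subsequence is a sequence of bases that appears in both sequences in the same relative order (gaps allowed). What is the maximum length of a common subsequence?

Let dp[i][j] be the LCS length of the first i bases of s1 and the first j bases of s2. dp[i][j] = dp[i-1][j-1]+1 when the i-th and j-th bases match, else max(dp[i-1][j], dp[i][j-1]).
    ·  G  G  A  A  G  C  C  A  G  G  G
 ·  0  0  0  0  0  0  0  0  0  0  0  0
 G  0  1  1  1  1  1  1  1  1  1  1  1
 A  0  1  1  2  2  2  2  2  2  2  2  2
 G  0  1  2  2  2  3  3  3  3  3  3  3
 C  0  1  2  2  2  3  4  4  4  4  4  4
 C  0  1  2  2  2  3  4  5  5  5  5  5
 G  0  1  2  2  2  3  4  5  5  6  6  6
 C  0  1  2  2  2  3  4  5  5  6  6  6
 T  0  1  2  2  2  3  4  5  5  6  6  6
 C  0  1  2  2  2  3  4  5  5  6  6  6
 A  0  1  2  3  3  3  4  5  6  6  6  6
 G  0  1  2  3  3  4  4  5  6  7  7  7
 G  0  1  2  3  3  4  4  5  6  7  8  8
dp[12][11] = 8. One LCS (by backtracking along matches): GAGCCGGG.

8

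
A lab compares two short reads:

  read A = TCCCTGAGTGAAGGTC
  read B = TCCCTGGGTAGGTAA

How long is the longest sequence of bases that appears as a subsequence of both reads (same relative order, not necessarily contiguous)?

Pick T [1,1] → C [2,2] → C [3,3] → C [4,4] → T [5,5] → G [6,7] → G [8,8] → T [9,9] → A [12,10] → G [13,11] → G [14,12] → T [15,13]; all 12 bases appear in both, in order. The LCS DP gives dp[16][15] = 12, so this is optimal.

12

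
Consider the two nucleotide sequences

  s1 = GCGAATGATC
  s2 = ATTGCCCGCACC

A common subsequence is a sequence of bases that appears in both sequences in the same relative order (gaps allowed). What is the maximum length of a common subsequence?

Let dp[i][j] be the LCS length of the first i bases of s1 and the first j bases of s2. dp[i][j] = dp[i-1][j-1]+1 when the i-th and j-th bases match, else max(dp[i-1][j], dp[i][j-1]).
    ·  A  T  T  G  C  C  C  G  C  A  C  C
 ·  0  0  0  0  0  0  0  0  0  0  0  0  0
 G  0  0  0  0  1  1  1  1  1  1  1  1  1
 C  0  0  0  0  1  2  2  2  2  2  2  2  2
 G  0  0  0  0  1  2  2  2  3  3  3  3  3
 A  0  1  1  1  1  2  2  2  3  3  4  4  4
 A  0  1  1  1  1  2  2  2  3  3  4  4  4
 T  0  1  2  2  2  2  2  2  3  3  4  4  4
 G  0  1  2  2  3  3  3  3  3  3  4  4  4
 A  0  1  2  2  3  3  3  3  3  3  4  4  4
 T  0  1  2  3  3  3  3  3  3  3  4  4  4
 C  0  1  2  3  3  4  4  4  4  4  4  5  5
dp[10][12] = 5. One LCS (by backtracking along matches): GCGAC.

5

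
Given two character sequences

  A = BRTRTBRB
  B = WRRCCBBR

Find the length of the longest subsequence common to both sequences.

Taking R (A #2, B #2), then R (A #4, B #3), then B (A #6, B #7), then R (A #7, B #8) gives a common subsequence of length 4. dp[8][8] = 4 confirms this is the maximum.

4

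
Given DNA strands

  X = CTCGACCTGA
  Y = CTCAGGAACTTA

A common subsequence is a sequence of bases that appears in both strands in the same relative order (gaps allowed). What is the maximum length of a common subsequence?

Let dp[i][j] be the LCS length of the first i bases of X and the first j bases of Y. dp[i][j] = dp[i-1][j-1]+1 when the i-th and j-th bases match, else max(dp[i-1][j], dp[i][j-1]).
    ·  C  T  C  A  G  G  A  A  C  T  T  A
 ·  0  0  0  0  0  0  0  0  0  0  0  0  0
 C  0  1  1  1  1  1  1  1  1  1  1  1  1
 T  0  1  2  2  2  2  2  2  2  2  2  2  2
 C  0  1  2  3  3  3  3  3  3  3  3  3  3
 G  0  1  2  3  3  4  4  4  4  4  4  4  4
 A  0  1  2  3  4  4  4  5  5  5  5  5  5
 C  0  1  2  3  4  4  4  5  5  6  6  6  6
 C  0  1  2  3  4  4  4  5  5  6  6  6  6
 T  0  1  2  3  4  4  4  5  5  6  7  7  7
 G  0  1  2  3  4  5  5  5  5  6  7  7  7
 A  0  1  2  3  4  5  5  6  6  6  7  7  8
dp[10][12] = 8. One LCS (by backtracking along matches): CTCGACTA.

8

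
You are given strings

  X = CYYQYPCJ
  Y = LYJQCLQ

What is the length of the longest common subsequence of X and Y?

3

Let dp[i][j] be the LCS length of the first i characters of X and the first j characters of Y. dp[i][j] = dp[i-1][j-1]+1 when the i-th and j-th characters match, else max(dp[i-1][j], dp[i][j-1]).
    ·  L  Y  J  Q  C  L  Q
 ·  0  0  0  0  0  0  0  0
 C  0  0  0  0  0  1  1  1
 Y  0  0  1  1  1  1  1  1
 Y  0  0  1  1  1  1  1  1
 Q  0  0  1  1  2  2  2  2
 Y  0  0  1  1  2  2  2  2
 P  0  0  1  1  2  2  2  2
 C  0  0  1  1  2  3  3  3
 J  0  0  1  2  2  3  3  3
dp[8][7] = 3. One LCS (by backtracking along matches): YQC.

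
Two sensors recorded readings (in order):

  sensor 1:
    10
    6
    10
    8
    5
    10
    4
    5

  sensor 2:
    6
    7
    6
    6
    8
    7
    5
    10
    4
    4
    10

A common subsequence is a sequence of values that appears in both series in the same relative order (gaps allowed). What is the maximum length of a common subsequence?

One common subsequence of length 5: 6 at sensor 1[2]=sensor 2[4] → 8 at sensor 1[4]=sensor 2[5] → 5 at sensor 1[5]=sensor 2[7] → 10 at sensor 1[6]=sensor 2[8] → 4 at sensor 1[7]=sensor 2[10]. The LCS DP gives dp[8][11] = 5, so this is optimal.

5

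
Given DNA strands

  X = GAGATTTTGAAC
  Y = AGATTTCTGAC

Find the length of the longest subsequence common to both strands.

Let dp[i][j] be the LCS length of the first i bases of X and the first j bases of Y. dp[i][j] = dp[i-1][j-1]+1 when the i-th and j-th bases match, else max(dp[i-1][j], dp[i][j-1]).
    ·  A  G  A  T  T  T  C  T  G  A  C
 ·  0  0  0  0  0  0  0  0  0  0  0  0
 G  0  0  1  1  1  1  1  1  1  1  1  1
 A  0  1  1  2  2  2  2  2  2  2  2  2
 G  0  1  2  2  2  2  2  2  2  3  3  3
 A  0  1  2  3  3  3  3  3  3  3  4  4
 T  0  1  2  3  4  4  4  4  4  4  4  4
 T  0  1  2  3  4  5  5  5  5  5  5  5
 T  0  1  2  3  4  5  6  6  6  6  6  6
 T  0  1  2  3  4  5  6  6  7  7  7  7
 G  0  1  2  3  4  5  6  6  7  8  8  8
 A  0  1  2  3  4  5  6  6  7  8  9  9
 A  0  1  2  3  4  5  6  6  7  8  9  9
 C  0  1  2  3  4  5  6  7  7  8  9 10
dp[12][11] = 10. One LCS (by backtracking along matches): AGATTTTGAC.

10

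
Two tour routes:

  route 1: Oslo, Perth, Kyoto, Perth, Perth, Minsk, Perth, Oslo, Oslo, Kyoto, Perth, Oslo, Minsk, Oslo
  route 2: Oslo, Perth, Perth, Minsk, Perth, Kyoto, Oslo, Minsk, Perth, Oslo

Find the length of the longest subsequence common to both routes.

9

Match Oslo at route 1[1]=route 2[1]; then Perth at route 1[4]=route 2[2]; then Perth at route 1[5]=route 2[3]; then Minsk at route 1[6]=route 2[4]; then Perth at route 1[7]=route 2[5]; then Kyoto at route 1[10]=route 2[6]; then Oslo at route 1[12]=route 2[7]; then Minsk at route 1[13]=route 2[8]; then Oslo at route 1[14]=route 2[10] — 9 stops in the same relative order in both. dp[14][10] = 9 confirms this is the maximum.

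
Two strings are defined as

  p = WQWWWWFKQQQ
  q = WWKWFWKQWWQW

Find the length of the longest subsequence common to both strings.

Taking W [1,1] → W [3,2] → W [4,4] → W [6,6] → K [8,7] → Q [9,8] → Q [10,11] gives a common subsequence of length 7. The LCS DP gives dp[11][12] = 7, so this is optimal.

7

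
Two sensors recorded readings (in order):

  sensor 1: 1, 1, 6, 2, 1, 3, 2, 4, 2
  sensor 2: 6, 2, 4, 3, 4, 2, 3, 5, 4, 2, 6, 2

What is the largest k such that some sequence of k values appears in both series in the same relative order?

6

Pick 6 (sensor 1 #3, sensor 2 #1); then 2 (sensor 1 #4, sensor 2 #2); then 3 (sensor 1 #6, sensor 2 #4); then 2 (sensor 1 #7, sensor 2 #6); then 4 (sensor 1 #8, sensor 2 #9); then 2 (sensor 1 #9, sensor 2 #12); all 6 values appear in both, in order, and the DP table's final entry dp[9][12] is also 6, so no common subsequence is longer.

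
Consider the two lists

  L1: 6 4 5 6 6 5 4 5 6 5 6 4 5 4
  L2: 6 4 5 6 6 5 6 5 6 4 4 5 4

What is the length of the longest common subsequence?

Pick 6 (L1 #1, L2 #1) → 4 (L1 #2, L2 #2) → 5 (L1 #3, L2 #3) → 6 (L1 #4, L2 #4) → 6 (L1 #5, L2 #5) → 5 (L1 #8, L2 #6) → 6 (L1 #9, L2 #7) → 5 (L1 #10, L2 #8) → 6 (L1 #11, L2 #9) → 4 (L1 #12, L2 #11) → 5 (L1 #13, L2 #12) → 4 (L1 #14, L2 #13); all 12 values appear in both, in order, and the DP table's final entry dp[14][13] is also 12, so no common subsequence is longer.

12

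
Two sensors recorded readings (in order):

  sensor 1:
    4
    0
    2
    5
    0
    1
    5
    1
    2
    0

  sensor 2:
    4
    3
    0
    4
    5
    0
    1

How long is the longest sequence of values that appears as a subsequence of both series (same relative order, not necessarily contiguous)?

5

Let dp[i][j] be the LCS length of the first i values of sensor 1 and the first j values of sensor 2. dp[i][j] = dp[i-1][j-1]+1 when the i-th and j-th values match, else max(dp[i-1][j], dp[i][j-1]).
    ·  4  3  0  4  5  0  1
 ·  0  0  0  0  0  0  0  0
 4  0  1  1  1  1  1  1  1
 0  0  1  1  2  2  2  2  2
 2  0  1  1  2  2  2  2  2
 5  0  1  1  2  2  3  3  3
 0  0  1  1  2  2  3  4  4
 1  0  1  1  2  2  3  4  5
 5  0  1  1  2  2  3  4  5
 1  0  1  1  2  2  3  4  5
 2  0  1  1  2  2  3  4  5
 0  0  1  1  2  2  3  4  5
dp[10][7] = 5. One LCS (by backtracking along matches): 4, 0, 5, 0, 1.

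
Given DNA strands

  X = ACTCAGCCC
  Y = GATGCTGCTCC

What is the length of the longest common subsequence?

7

One common subsequence of length 7: A [1,2], C [2,5], T [3,6], G [6,7], C [7,8], C [8,10], C [9,11]. Since dp[9][11] = 7, nothing longer is possible.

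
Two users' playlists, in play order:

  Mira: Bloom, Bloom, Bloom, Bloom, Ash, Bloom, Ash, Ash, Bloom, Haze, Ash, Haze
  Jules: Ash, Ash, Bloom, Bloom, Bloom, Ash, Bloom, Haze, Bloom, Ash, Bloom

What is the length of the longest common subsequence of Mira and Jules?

7

One common subsequence of length 7: Bloom [1,3], then Bloom [2,4], then Bloom [3,5], then Bloom [4,7], then Bloom [6,9], then Ash [8,10], then Bloom [9,11]. Since dp[12][11] = 7, nothing longer is possible.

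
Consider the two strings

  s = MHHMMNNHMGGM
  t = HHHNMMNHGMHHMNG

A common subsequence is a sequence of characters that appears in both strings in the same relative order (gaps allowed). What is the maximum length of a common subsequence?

8

Pick H at s[2]=t[2], then H at s[3]=t[3], then M at s[4]=t[5], then M at s[5]=t[6], then N at s[6]=t[7], then H at s[8]=t[12], then M at s[9]=t[13], then G at s[11]=t[15]; all 8 characters appear in both, in order, and the DP table's final entry dp[12][15] is also 8, so no common subsequence is longer.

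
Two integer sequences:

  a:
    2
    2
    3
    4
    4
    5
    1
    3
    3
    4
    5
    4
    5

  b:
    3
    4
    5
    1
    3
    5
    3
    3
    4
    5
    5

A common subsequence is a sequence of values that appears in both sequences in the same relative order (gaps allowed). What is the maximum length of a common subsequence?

One common subsequence of length 9: 3 (a #3, b #1) → 4 (a #5, b #2) → 5 (a #6, b #3) → 1 (a #7, b #4) → 3 (a #8, b #7) → 3 (a #9, b #8) → 4 (a #10, b #9) → 5 (a #11, b #10) → 5 (a #13, b #11), and the DP table's final entry dp[13][11] is also 9, so no common subsequence is longer.

9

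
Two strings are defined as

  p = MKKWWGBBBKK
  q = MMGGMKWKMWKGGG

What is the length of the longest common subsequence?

Pick M [1,5], then K [2,6], then K [3,8], then W [4,10], then G [6,14]; all 5 characters appear in both, in order. dp[11][14] = 5 confirms this is the maximum.

5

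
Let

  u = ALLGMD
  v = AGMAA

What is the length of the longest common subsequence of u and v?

Pick A (u #1, v #1), G (u #4, v #2), M (u #5, v #3); all 3 characters appear in both, in order. dp[6][5] = 3 confirms this is the maximum.

3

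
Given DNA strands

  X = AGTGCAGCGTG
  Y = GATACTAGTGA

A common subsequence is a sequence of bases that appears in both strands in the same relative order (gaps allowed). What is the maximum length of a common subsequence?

Let dp[i][j] be the LCS length of the first i bases of X and the first j bases of Y. dp[i][j] = dp[i-1][j-1]+1 when the i-th and j-th bases match, else max(dp[i-1][j], dp[i][j-1]).
    ·  G  A  T  A  C  T  A  G  T  G  A
 ·  0  0  0  0  0  0  0  0  0  0  0  0
 A  0  0  1  1  1  1  1  1  1  1  1  1
 G  0  1  1  1  1  1  1  1  2  2  2  2
 T  0  1  1  2  2  2  2  2  2  3  3  3
 G  0  1  1  2  2  2  2  2  3  3  4  4
 C  0  1  1  2  2  3  3  3  3  3  4  4
 A  0  1  2  2  3  3  3  4  4  4  4  5
 G  0  1  2  2  3  3  3  4  5  5  5  5
 C  0  1  2  2  3  4  4  4  5  5  5  5
 G  0  1  2  2  3  4  4  4  5  5  6  6
 T  0  1  2  3  3  4  5  5  5  6  6  6
 G  0  1  2  3  3  4  5  5  6  6  7  7
dp[11][11] = 7. One LCS (by backtracking along matches): ATCAGTG.

7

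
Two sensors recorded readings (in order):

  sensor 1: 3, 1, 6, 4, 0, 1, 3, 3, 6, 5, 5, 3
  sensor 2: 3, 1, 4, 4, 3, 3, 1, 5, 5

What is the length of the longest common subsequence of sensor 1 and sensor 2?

Taking 3 [1,1] → 1 [2,2] → 4 [4,4] → 3 [7,5] → 3 [8,6] → 5 [10,8] → 5 [11,9] gives a common subsequence of length 7. Since dp[12][9] = 7, nothing longer is possible.

7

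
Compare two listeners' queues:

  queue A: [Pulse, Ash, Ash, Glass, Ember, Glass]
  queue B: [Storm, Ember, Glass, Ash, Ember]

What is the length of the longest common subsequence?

2

One common subsequence of length 2: Ash (queue A #3, queue B #4); then Ember (queue A #5, queue B #5). The LCS DP gives dp[6][5] = 2, so this is optimal.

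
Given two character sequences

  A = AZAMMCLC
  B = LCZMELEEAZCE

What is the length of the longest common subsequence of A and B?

Let dp[i][j] be the LCS length of the first i characters of A and the first j characters of B. dp[i][j] = dp[i-1][j-1]+1 when the i-th and j-th characters match, else max(dp[i-1][j], dp[i][j-1]).
    ·  L  C  Z  M  E  L  E  E  A  Z  C  E
 ·  0  0  0  0  0  0  0  0  0  0  0  0  0
 A  0  0  0  0  0  0  0  0  0  1  1  1  1
 Z  0  0  0  1  1  1  1  1  1  1  2  2  2
 A  0  0  0  1  1  1  1  1  1  2  2  2  2
 M  0  0  0  1  2  2  2  2  2  2  2  2  2
 M  0  0  0  1  2  2  2  2  2  2  2  2  2
 C  0  0  1  1  2  2  2  2  2  2  2  3  3
 L  0  1  1  1  2  2  3  3  3  3  3  3  3
 C  0  1  2  2  2  2  3  3  3  3  3  4  4
dp[8][12] = 4. One LCS (by backtracking along matches): ZMLC.

4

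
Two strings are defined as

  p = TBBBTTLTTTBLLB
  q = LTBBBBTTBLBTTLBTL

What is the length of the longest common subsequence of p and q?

One common subsequence of length 11: T at p[1]=q[2]; then B at p[2]=q[4]; then B at p[3]=q[5]; then B at p[4]=q[6]; then T at p[5]=q[7]; then T at p[6]=q[8]; then L at p[7]=q[10]; then T at p[8]=q[12]; then T at p[9]=q[13]; then T at p[10]=q[16]; then L at p[13]=q[17], and the DP table's final entry dp[14][17] is also 11, so no common subsequence is longer.

11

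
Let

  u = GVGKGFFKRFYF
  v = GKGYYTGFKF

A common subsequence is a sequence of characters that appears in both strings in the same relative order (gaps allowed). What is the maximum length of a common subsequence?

One common subsequence of length 6: G at u[1]=v[1]; then G at u[3]=v[3]; then G at u[5]=v[7]; then F at u[7]=v[8]; then K at u[8]=v[9]; then F at u[12]=v[10], and the DP table's final entry dp[12][10] is also 6, so no common subsequence is longer.

6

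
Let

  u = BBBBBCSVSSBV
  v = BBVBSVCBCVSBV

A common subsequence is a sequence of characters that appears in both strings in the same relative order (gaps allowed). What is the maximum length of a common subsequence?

Match B [1,1] → B [2,2] → B [3,4] → B [5,8] → C [6,9] → V [8,10] → S [10,11] → B [11,12] → V [12,13] — 9 characters in the same relative order in both, and the DP table's final entry dp[12][13] is also 9, so no common subsequence is longer.

9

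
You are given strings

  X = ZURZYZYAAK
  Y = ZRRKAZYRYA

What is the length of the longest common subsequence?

Let dp[i][j] be the LCS length of the first i characters of X and the first j characters of Y. dp[i][j] = dp[i-1][j-1]+1 when the i-th and j-th characters match, else max(dp[i-1][j], dp[i][j-1]).
    ·  Z  R  R  K  A  Z  Y  R  Y  A
 ·  0  0  0  0  0  0  0  0  0  0  0
 Z  0  1  1  1  1  1  1  1  1  1  1
 U  0  1  1  1  1  1  1  1  1  1  1
 R  0  1  2  2  2  2  2  2  2  2  2
 Z  0  1  2  2  2  2  3  3  3  3  3
 Y  0  1  2  2  2  2  3  4  4  4  4
 Z  0  1  2  2  2  2  3  4  4  4  4
 Y  0  1  2  2  2  2  3  4  4  5  5
 A  0  1  2  2  2  3  3  4  4  5  6
 A  0  1  2  2  2  3  3  4  4  5  6
 K  0  1  2  2  3  3  3  4  4  5  6
dp[10][10] = 6. One LCS (by backtracking along matches): ZRZYYA.

6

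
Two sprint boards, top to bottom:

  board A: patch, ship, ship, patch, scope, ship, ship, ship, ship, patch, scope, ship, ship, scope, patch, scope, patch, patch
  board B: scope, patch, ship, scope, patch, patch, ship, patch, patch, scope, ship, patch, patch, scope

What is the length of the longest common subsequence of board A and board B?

9

Taking patch (board A #1, board B #2), ship (board A #2, board B #3), ship (board A #3, board B #7), patch (board A #4, board B #9), scope (board A #5, board B #10), ship (board A #9, board B #11), patch (board A #10, board B #12), patch (board A #15, board B #13), scope (board A #16, board B #14) gives a common subsequence of length 9, and the DP table's final entry dp[18][14] is also 9, so no common subsequence is longer.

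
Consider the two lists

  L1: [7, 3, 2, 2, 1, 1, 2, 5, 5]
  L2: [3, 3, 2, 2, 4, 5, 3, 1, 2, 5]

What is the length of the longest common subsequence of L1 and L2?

6

Match 3 (L1 #2, L2 #2), then 2 (L1 #3, L2 #3), then 2 (L1 #4, L2 #4), then 1 (L1 #6, L2 #8), then 2 (L1 #7, L2 #9), then 5 (L1 #9, L2 #10) — 6 values in the same relative order in both. Since dp[9][10] = 6, nothing longer is possible.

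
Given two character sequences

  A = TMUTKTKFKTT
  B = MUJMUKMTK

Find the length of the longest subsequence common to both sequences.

5

Match M at A[2]=B[4] → U at A[3]=B[5] → K at A[5]=B[6] → T at A[6]=B[8] → K at A[9]=B[9] — 5 characters in the same relative order in both, and the DP table's final entry dp[11][9] is also 5, so no common subsequence is longer.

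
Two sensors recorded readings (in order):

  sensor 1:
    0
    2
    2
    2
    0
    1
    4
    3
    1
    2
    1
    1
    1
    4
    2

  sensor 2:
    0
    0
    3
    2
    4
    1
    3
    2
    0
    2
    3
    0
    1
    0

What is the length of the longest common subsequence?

Taking 0 at sensor 1[1]=sensor 2[2], 2 at sensor 1[2]=sensor 2[4], 2 at sensor 1[3]=sensor 2[8], 2 at sensor 1[4]=sensor 2[10], 0 at sensor 1[5]=sensor 2[12], 1 at sensor 1[6]=sensor 2[13] gives a common subsequence of length 6, and the DP table's final entry dp[15][14] is also 6, so no common subsequence is longer.

6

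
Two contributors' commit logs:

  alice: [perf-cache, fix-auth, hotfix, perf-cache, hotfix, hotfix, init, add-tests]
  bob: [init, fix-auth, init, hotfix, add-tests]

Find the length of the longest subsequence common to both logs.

One common subsequence of length 3: fix-auth [2,2] → hotfix [6,4] → add-tests [8,5]. Since dp[8][5] = 3, nothing longer is possible.

3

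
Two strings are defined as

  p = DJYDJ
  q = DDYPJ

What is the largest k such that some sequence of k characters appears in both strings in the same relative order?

3

Match D [1,2], Y [3,3], J [5,5] — 3 characters in the same relative order in both. Since dp[5][5] = 3, nothing longer is possible.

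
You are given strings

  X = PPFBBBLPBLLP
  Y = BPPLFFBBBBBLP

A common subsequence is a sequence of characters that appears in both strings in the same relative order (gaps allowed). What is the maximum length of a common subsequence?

9

One common subsequence of length 9: P [1,2] → P [2,3] → F [3,6] → B [4,8] → B [5,9] → B [6,10] → B [9,11] → L [11,12] → P [12,13]. Since dp[12][13] = 9, nothing longer is possible.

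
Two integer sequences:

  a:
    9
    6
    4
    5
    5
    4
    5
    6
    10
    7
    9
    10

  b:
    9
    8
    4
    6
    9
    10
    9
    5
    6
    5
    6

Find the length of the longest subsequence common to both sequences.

Match 9 [1,1] → 6 [2,4] → 5 [4,8] → 5 [7,10] → 6 [8,11] — 5 values in the same relative order in both. Since dp[12][11] = 5, nothing longer is possible.

5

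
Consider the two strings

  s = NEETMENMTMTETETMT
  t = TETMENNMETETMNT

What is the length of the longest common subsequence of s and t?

Match E [3,2]; then T [4,3]; then M [5,4]; then E [6,5]; then N [7,7]; then M [10,8]; then E [12,9]; then T [13,10]; then E [14,11]; then T [15,12]; then M [16,13]; then T [17,15] — 12 characters in the same relative order in both. The LCS DP gives dp[17][15] = 12, so this is optimal.

12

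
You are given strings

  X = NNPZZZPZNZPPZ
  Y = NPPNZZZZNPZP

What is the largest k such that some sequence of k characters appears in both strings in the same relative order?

9

Taking N (X #1, Y #1) → N (X #2, Y #4) → Z (X #4, Y #5) → Z (X #5, Y #6) → Z (X #6, Y #7) → Z (X #8, Y #8) → N (X #9, Y #9) → Z (X #10, Y #11) → P (X #12, Y #12) gives a common subsequence of length 9. dp[13][12] = 9 confirms this is the maximum.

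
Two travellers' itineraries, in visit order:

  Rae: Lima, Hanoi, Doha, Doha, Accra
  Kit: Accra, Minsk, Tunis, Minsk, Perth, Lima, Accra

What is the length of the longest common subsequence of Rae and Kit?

2

One common subsequence of length 2: Lima (Rae #1, Kit #6), then Accra (Rae #5, Kit #7). The LCS DP gives dp[5][7] = 2, so this is optimal.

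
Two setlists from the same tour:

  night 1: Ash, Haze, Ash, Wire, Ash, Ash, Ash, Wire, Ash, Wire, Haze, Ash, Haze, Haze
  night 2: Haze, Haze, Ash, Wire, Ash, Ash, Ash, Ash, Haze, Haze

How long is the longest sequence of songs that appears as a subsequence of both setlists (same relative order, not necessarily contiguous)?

9

Match Haze at night 1[2]=night 2[2]; then Ash at night 1[3]=night 2[3]; then Wire at night 1[4]=night 2[4]; then Ash at night 1[6]=night 2[5]; then Ash at night 1[7]=night 2[6]; then Ash at night 1[9]=night 2[7]; then Ash at night 1[12]=night 2[8]; then Haze at night 1[13]=night 2[9]; then Haze at night 1[14]=night 2[10] — 9 songs in the same relative order in both, and the DP table's final entry dp[14][10] is also 9, so no common subsequence is longer.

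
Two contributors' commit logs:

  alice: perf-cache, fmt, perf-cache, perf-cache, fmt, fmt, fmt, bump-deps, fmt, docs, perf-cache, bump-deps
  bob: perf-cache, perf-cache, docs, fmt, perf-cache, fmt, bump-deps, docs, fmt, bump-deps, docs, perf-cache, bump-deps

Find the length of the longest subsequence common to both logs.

9

Match perf-cache at alice[1]=bob[2] → fmt at alice[2]=bob[4] → perf-cache at alice[4]=bob[5] → fmt at alice[5]=bob[6] → fmt at alice[7]=bob[9] → bump-deps at alice[8]=bob[10] → docs at alice[10]=bob[11] → perf-cache at alice[11]=bob[12] → bump-deps at alice[12]=bob[13] — 9 commits in the same relative order in both. Since dp[12][13] = 9, nothing longer is possible.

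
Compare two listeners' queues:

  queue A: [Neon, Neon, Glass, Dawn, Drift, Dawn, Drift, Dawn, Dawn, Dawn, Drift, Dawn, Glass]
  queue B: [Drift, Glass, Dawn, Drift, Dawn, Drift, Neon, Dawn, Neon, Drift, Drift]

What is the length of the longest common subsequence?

Pick Glass at queue A[3]=queue B[2], then Dawn at queue A[4]=queue B[3], then Drift at queue A[5]=queue B[4], then Dawn at queue A[6]=queue B[5], then Drift at queue A[7]=queue B[6], then Dawn at queue A[8]=queue B[8], then Drift at queue A[11]=queue B[11]; all 7 songs appear in both, in order. dp[13][11] = 7 confirms this is the maximum.

7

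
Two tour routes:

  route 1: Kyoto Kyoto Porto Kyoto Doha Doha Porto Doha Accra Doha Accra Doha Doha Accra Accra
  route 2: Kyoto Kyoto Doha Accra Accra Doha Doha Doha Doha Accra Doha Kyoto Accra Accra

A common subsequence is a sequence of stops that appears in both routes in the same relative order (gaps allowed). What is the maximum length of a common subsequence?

Pick Kyoto (route 1 #1, route 2 #1), Kyoto (route 1 #2, route 2 #2), Doha (route 1 #5, route 2 #6), Doha (route 1 #6, route 2 #7), Doha (route 1 #8, route 2 #8), Doha (route 1 #10, route 2 #9), Accra (route 1 #11, route 2 #10), Doha (route 1 #12, route 2 #11), Accra (route 1 #14, route 2 #13), Accra (route 1 #15, route 2 #14); all 10 stops appear in both, in order. Since dp[15][14] = 10, nothing longer is possible.

10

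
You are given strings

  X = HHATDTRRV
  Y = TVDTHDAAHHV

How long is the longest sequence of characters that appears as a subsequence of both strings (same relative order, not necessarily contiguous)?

One common subsequence of length 4: T (X #4, Y #1) → D (X #5, Y #3) → T (X #6, Y #4) → V (X #9, Y #11). dp[9][11] = 4 confirms this is the maximum.

4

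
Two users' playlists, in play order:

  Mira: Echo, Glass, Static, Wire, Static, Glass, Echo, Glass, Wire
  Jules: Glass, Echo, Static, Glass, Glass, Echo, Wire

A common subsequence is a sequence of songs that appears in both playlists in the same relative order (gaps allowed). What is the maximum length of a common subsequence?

Pick Echo at Mira[1]=Jules[2], Glass at Mira[2]=Jules[4], Glass at Mira[6]=Jules[5], Echo at Mira[7]=Jules[6], Wire at Mira[9]=Jules[7]; all 5 songs appear in both, in order, and the DP table's final entry dp[9][7] is also 5, so no common subsequence is longer.

5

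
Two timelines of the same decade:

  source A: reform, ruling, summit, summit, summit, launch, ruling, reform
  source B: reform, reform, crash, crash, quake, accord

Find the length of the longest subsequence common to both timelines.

2

One common subsequence of length 2: reform (source A #1, source B #1); then reform (source A #8, source B #2). Since dp[8][6] = 2, nothing longer is possible.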